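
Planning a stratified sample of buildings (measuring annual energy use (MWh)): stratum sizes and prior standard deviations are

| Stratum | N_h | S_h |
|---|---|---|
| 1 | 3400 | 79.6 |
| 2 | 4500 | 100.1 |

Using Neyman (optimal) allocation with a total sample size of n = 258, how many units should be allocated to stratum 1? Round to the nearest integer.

Neyman allocation: n_h = n · N_h S_h / Σ N_i S_i, with n = 258.
  stratum 1: N_h·S_h = 3400·79.6 = 270640.00
  stratum 2: N_h·S_h = 4500·100.1 = 450450.00
Σ N_h S_h = 721090.00
n for stratum 1 = 258·270640.00/721090.00 = 96.833 → 97

97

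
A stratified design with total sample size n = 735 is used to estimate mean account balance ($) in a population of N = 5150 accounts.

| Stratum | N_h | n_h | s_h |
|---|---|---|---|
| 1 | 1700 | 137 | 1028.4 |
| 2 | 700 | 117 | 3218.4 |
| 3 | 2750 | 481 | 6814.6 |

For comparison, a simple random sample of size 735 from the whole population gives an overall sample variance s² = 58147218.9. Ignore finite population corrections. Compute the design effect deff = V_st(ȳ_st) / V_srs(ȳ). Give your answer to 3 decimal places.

deff ≈ 0.379

V̂(ȳ_st) = Σ W_h² s_h²/n_h, with W_h = N_h/N and N = 5150:
  stratum 1: (1700/5150)²·1028.4²/137 = 841.176
  stratum 2: (700/5150)²·3218.4²/117 = 1635.6
  stratum 3: (2750/5150)²·6814.6²/481 = 27528.8
V_st = 30005.5
V_srs = s²/n = 58147218.9/735 = 79111.9
deff = V_st / V_srs = 30005.5/79111.9 = 0.3793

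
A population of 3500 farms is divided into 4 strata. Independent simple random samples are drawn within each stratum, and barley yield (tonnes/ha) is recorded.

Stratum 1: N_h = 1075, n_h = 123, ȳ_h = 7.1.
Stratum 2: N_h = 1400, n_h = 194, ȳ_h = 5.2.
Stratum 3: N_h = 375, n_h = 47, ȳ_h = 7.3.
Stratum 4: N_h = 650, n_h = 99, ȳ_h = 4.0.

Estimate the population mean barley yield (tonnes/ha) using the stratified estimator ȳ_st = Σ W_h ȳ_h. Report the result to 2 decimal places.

N = Σ N_h = 3500. Stratum weights W_h = N_h/N.
ȳ_st = (1075·7.1 + 1400·5.2 + 375·7.3 + 650·4.0) / 3500 = 5.7857

ȳ_st ≈ 5.79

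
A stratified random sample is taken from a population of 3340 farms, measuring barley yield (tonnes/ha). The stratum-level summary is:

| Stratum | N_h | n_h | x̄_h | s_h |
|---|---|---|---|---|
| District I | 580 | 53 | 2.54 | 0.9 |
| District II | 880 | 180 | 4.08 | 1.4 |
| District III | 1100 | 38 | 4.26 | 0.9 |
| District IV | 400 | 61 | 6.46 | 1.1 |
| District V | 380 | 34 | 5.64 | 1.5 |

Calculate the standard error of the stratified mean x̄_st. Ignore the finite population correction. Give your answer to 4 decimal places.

SE(x̄_st) ≈ 0.0683

V̂(x̄_st) = Σ W_h² s_h²/n_h, with W_h = N_h/N and N = 3340:
  stratum District I: (580/3340)²·0.9²/53 = 0.000460863
  stratum District II: (880/3340)²·1.4²/180 = 0.000755885
  stratum District III: (1100/3340)²·0.9²/38 = 0.00231203
  stratum District IV: (400/3340)²·1.1²/61 = 0.0002845
  stratum District V: (380/3340)²·1.5²/34 = 0.0008566
V̂(x̄_st) = 0.00466988
SE(x̄_st) = √0.00466988 = 0.0683365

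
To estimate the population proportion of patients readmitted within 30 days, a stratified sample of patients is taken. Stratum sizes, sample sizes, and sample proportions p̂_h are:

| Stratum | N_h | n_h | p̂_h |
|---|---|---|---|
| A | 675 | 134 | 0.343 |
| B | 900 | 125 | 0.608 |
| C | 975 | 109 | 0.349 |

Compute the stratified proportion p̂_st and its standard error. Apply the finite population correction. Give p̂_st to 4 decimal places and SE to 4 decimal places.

p̂_st ≈ 0.4388, SE ≈ 0.0240

N = 2550; stratum weights W_h = N_h/N.
p̂_st = Σ W_h p̂_h = (675·0.343 + 900·0.608 + 975·0.349)/2550 = 0.43882
V̂(p̂_st) = Σ W_h² (1 − n_h/N_h) p̂_h(1−p̂_h)/(n_h−1):
  stratum A: (675/2550)²·(1 − 134/675)·0.343·0.657/133 = 9.51543e-05
  stratum B: (900/2550)²·(1 − 125/900)·0.608·0.392/124 = 0.000206173
  stratum C: (975/2550)²·(1 − 109/975)·0.349·0.651/108 = 0.000273165
V̂(p̂_st) = 0.000574492; SE = √V̂ = 0.0239686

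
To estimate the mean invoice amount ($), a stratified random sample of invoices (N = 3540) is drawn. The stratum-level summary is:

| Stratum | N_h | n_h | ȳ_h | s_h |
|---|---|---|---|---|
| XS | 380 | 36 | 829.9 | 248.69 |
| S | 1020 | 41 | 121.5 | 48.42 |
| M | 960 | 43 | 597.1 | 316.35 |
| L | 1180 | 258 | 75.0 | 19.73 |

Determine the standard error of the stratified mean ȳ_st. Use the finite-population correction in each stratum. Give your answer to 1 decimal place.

SE(ȳ_st) ≈ 13.6

V̂(ȳ_st) = Σ W_h² (1 − n_h/N_h) s_h²/n_h, with W_h = N_h/N and N = 3540:
  stratum XS: (380/3540)²·(1 − 36/380)·248.69²/36 = 17.9205
  stratum S: (1020/3540)²·(1 − 41/1020)·48.42²/41 = 4.55661
  stratum M: (960/3540)²·(1 − 43/960)·316.35²/43 = 163.494
  stratum L: (1180/3540)²·(1 − 258/1180)·19.73²/258 = 0.130991
V̂(ȳ_st) = 186.102
SE(ȳ_st) = √186.102 = 13.6419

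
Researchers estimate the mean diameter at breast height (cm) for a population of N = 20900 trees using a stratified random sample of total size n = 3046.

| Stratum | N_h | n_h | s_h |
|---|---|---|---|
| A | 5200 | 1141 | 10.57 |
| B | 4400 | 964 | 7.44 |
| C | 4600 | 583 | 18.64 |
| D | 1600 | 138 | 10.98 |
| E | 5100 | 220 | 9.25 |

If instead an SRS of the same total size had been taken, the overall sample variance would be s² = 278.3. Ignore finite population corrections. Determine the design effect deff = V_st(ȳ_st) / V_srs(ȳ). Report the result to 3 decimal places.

V̂(ȳ_st) = Σ W_h² s_h²/n_h, with W_h = N_h/N and N = 20900:
  stratum A: (5200/20900)²·10.57²/1141 = 0.00606148
  stratum B: (4400/20900)²·7.44²/964 = 0.00254496
  stratum C: (4600/20900)²·18.64²/583 = 0.02887
  stratum D: (1600/20900)²·10.98²/138 = 0.00512004
  stratum E: (5100/20900)²·9.25²/220 = 0.0231584
V_st = 0.0657548
V_srs = s²/n = 278.3/3046 = 0.0913657
deff = V_st / V_srs = 0.0657548/0.0913657 = 0.7197

deff ≈ 0.720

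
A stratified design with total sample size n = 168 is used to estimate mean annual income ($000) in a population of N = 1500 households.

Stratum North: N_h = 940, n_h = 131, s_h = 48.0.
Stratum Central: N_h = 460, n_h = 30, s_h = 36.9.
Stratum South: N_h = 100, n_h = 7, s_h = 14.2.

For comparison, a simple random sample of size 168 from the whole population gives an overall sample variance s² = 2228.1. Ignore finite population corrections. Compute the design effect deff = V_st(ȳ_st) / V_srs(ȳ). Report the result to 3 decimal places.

V̂(ȳ_st) = Σ W_h² s_h²/n_h, with W_h = N_h/N and N = 1500:
  stratum North: (940/1500)²·48.0²/131 = 6.90692
  stratum Central: (460/1500)²·36.9²/30 = 4.2684
  stratum South: (100/1500)²·14.2²/7 = 0.128025
V_st = 11.3033
V_srs = s²/n = 2228.1/168 = 13.2625
deff = V_st / V_srs = 11.3033/13.2625 = 0.8523

deff ≈ 0.852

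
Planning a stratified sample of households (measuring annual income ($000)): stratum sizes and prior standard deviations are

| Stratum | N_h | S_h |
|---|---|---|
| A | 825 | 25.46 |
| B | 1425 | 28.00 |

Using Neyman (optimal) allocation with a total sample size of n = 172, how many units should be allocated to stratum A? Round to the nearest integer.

59

Neyman allocation: n_h = n · N_h S_h / Σ N_i S_i, with n = 172.
  stratum A: N_h·S_h = 825·25.46 = 21004.50
  stratum B: N_h·S_h = 1425·28.00 = 39900.00
Σ N_h S_h = 60904.50
n for stratum A = 172·21004.50/60904.50 = 59.319 → 59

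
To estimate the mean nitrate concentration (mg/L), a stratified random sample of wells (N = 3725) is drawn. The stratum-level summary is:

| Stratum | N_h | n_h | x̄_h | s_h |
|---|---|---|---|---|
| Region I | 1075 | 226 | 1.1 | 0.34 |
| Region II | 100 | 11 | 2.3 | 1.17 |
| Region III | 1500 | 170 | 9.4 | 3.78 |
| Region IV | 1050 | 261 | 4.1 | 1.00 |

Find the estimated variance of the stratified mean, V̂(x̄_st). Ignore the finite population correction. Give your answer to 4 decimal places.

V̂(x̄_st) ≈ 0.0141

V̂(x̄_st) = Σ W_h² s_h²/n_h, with W_h = N_h/N and N = 3725:
  stratum Region I: (1075/3725)²·0.34²/226 = 4.26004e-05
  stratum Region II: (100/3725)²·1.17²/11 = 8.96864e-05
  stratum Region III: (1500/3725)²·3.78²/170 = 0.013629
  stratum Region IV: (1050/3725)²·1.00²/261 = 0.000304429
V̂(x̄_st) = 0.0140657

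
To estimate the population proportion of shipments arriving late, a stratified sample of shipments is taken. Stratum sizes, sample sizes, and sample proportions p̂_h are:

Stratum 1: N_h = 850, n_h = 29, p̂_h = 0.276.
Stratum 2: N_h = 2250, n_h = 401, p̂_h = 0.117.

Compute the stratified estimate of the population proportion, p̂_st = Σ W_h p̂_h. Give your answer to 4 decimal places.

N = 3100; stratum weights W_h = N_h/N.
p̂_st = Σ W_h p̂_h = (850·0.276 + 2250·0.117)/3100 = 0.16060

p̂_st ≈ 0.1606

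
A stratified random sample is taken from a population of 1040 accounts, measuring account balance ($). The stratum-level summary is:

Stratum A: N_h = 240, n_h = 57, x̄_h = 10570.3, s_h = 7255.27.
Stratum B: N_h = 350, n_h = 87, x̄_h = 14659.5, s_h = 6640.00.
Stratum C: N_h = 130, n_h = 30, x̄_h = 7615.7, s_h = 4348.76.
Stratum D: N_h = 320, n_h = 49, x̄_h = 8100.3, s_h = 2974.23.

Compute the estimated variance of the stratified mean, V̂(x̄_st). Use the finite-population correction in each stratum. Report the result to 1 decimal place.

V̂(x̄_st) ≈ 102680.6

V̂(x̄_st) = Σ W_h² (1 − n_h/N_h) s_h²/n_h, with W_h = N_h/N and N = 1040:
  stratum A: (240/1040)²·(1 − 57/240)·7255.27²/57 = 37499.7
  stratum B: (350/1040)²·(1 − 87/350)·6640.00²/87 = 43129.5
  stratum C: (130/1040)²·(1 − 30/130)·4348.76²/30 = 7576.81
  stratum D: (320/1040)²·(1 − 49/320)·2974.23²/49 = 14474.6
V̂(x̄_st) = 102681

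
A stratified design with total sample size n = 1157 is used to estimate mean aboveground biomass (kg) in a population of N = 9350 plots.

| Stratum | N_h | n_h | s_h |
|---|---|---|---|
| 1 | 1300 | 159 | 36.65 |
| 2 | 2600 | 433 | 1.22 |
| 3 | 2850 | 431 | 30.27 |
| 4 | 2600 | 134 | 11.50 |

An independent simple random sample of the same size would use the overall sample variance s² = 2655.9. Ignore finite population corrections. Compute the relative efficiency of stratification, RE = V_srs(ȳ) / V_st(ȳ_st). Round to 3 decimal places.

V̂(ȳ_st) = Σ W_h² s_h²/n_h, with W_h = N_h/N and N = 9350:
  stratum 1: (1300/9350)²·36.65²/159 = 0.163311
  stratum 2: (2600/9350)²·1.22²/433 = 0.0002658
  stratum 3: (2850/9350)²·30.27²/431 = 0.197521
  stratum 4: (2600/9350)²·11.50²/134 = 0.0763158
V_st = 0.437414
V_srs = s²/n = 2655.9/1157 = 2.29551
Relative efficiency = V_srs / V_st = 2.29551/0.437414 = 5.2479

RE ≈ 5.248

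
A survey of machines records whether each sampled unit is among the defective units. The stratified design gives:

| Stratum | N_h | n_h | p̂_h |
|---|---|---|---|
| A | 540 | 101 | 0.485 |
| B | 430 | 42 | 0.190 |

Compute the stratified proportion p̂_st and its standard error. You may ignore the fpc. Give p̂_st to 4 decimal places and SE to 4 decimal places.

p̂_st ≈ 0.3542, SE ≈ 0.0389

N = 970; stratum weights W_h = N_h/N.
p̂_st = Σ W_h p̂_h = (540·0.485 + 430·0.190)/970 = 0.35423
V̂(p̂_st) = Σ W_h² p̂_h(1−p̂_h)/(n_h−1):
  stratum A: (540/970)²·0.485·0.515/100 = 0.000774093
  stratum B: (430/970)²·0.190·0.810/41 = 0.000737646
V̂(p̂_st) = 0.00151174; SE = √V̂ = 0.0388811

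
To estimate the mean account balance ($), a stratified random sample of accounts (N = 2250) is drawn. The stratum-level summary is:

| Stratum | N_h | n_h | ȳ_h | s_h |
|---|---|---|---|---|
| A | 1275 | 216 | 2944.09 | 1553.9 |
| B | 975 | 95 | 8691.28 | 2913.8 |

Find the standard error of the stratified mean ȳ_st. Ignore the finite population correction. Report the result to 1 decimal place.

SE(ȳ_st) ≈ 142.7

V̂(ȳ_st) = Σ W_h² s_h²/n_h, with W_h = N_h/N and N = 2250:
  stratum A: (1275/2250)²·1553.9²/216 = 3589.61
  stratum B: (975/2250)²·2913.8²/95 = 16781.9
V̂(ȳ_st) = 20371.5
SE(ȳ_st) = √20371.5 = 142.729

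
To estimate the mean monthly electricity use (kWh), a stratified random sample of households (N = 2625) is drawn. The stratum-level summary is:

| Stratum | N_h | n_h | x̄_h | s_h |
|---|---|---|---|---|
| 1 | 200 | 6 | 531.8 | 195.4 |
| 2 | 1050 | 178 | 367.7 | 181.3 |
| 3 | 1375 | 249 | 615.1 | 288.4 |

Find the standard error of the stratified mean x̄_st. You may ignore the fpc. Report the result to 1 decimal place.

SE(x̄_st) ≈ 12.6

V̂(x̄_st) = Σ W_h² s_h²/n_h, with W_h = N_h/N and N = 2625:
  stratum 1: (200/2625)²·195.4²/6 = 36.9402
  stratum 2: (1050/2625)²·181.3²/178 = 29.5458
  stratum 3: (1375/2625)²·288.4²/249 = 91.6512
V̂(x̄_st) = 158.137
SE(x̄_st) = √158.137 = 12.5753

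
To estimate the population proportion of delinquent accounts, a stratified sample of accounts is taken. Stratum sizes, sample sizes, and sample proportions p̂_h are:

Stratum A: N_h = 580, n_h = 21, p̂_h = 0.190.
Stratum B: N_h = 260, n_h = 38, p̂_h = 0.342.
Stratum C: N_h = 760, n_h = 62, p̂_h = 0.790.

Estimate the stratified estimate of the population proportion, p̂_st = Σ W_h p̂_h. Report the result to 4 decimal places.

p̂_st ≈ 0.4997

N = 1600; stratum weights W_h = N_h/N.
p̂_st = Σ W_h p̂_h = (580·0.190 + 260·0.342 + 760·0.790)/1600 = 0.49970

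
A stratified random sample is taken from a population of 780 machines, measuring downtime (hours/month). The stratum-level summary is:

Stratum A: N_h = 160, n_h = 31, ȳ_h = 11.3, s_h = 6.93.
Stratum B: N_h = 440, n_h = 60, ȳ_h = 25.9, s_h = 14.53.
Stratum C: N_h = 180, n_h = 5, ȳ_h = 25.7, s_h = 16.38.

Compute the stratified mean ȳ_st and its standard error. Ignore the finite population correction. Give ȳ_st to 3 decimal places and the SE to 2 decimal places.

ȳ_st ≈ 22.859, SE ≈ 2.01

ȳ_st = Σ W_h ȳ_h = (160·11.3 + 440·25.9 + 180·25.7)/780 = 22.85897
V̂(ȳ_st) = Σ W_h² s_h²/n_h, with W_h = N_h/N and N = 780:
  stratum A: (160/780)²·6.93²/31 = 0.0651862
  stratum B: (440/780)²·14.53²/60 = 1.11969
  stratum C: (180/780)²·16.38²/5 = 2.85768
V̂(ȳ_st) = 4.04255
SE(ȳ_st) = √4.04255 = 2.01061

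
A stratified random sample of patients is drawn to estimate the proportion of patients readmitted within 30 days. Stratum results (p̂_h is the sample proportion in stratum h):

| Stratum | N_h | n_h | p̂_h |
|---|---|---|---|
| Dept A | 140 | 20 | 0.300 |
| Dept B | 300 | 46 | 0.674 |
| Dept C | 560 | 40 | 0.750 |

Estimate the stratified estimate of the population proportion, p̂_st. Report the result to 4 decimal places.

N = 1000; stratum weights W_h = N_h/N.
p̂_st = Σ W_h p̂_h = (140·0.300 + 300·0.674 + 560·0.750)/1000 = 0.66420

p̂_st ≈ 0.6642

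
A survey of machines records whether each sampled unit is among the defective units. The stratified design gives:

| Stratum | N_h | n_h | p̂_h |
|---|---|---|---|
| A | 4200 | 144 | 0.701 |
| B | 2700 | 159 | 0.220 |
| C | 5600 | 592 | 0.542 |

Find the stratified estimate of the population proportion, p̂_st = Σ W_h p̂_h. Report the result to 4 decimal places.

N = 12500; stratum weights W_h = N_h/N.
p̂_st = Σ W_h p̂_h = (4200·0.701 + 2700·0.220 + 5600·0.542)/12500 = 0.52587

p̂_st ≈ 0.5259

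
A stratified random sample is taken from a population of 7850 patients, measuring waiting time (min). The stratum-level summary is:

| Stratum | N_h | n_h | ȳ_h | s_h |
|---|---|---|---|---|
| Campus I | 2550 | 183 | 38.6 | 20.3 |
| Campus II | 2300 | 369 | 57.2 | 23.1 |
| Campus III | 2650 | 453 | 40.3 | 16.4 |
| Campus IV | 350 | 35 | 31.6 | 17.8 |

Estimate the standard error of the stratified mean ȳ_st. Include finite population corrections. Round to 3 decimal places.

SE(ȳ_st) ≈ 0.630

V̂(ȳ_st) = Σ W_h² (1 − n_h/N_h) s_h²/n_h, with W_h = N_h/N and N = 7850:
  stratum Campus I: (2550/7850)²·(1 − 183/2550)·20.3²/183 = 0.220567
  stratum Campus II: (2300/7850)²·(1 − 369/2300)·23.1²/369 = 0.104224
  stratum Campus III: (2650/7850)²·(1 − 453/2650)·16.4²/453 = 0.0560953
  stratum Campus IV: (350/7850)²·(1 − 35/350)·17.8²/35 = 0.0161961
V̂(ȳ_st) = 0.397082
SE(ȳ_st) = √0.397082 = 0.630145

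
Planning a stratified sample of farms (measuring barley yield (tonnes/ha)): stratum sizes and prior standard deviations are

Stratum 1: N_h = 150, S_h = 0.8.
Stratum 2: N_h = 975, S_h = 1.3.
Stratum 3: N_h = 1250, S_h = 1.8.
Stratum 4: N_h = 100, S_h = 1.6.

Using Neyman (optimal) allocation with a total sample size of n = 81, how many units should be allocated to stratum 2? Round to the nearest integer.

Neyman allocation: n_h = n · N_h S_h / Σ N_i S_i, with n = 81.
  stratum 1: N_h·S_h = 150·0.8 = 120.00
  stratum 2: N_h·S_h = 975·1.3 = 1267.50
  stratum 3: N_h·S_h = 1250·1.8 = 2250.00
  stratum 4: N_h·S_h = 100·1.6 = 160.00
Σ N_h S_h = 3797.50
n for stratum 2 = 81·1267.50/3797.50 = 27.036 → 27

27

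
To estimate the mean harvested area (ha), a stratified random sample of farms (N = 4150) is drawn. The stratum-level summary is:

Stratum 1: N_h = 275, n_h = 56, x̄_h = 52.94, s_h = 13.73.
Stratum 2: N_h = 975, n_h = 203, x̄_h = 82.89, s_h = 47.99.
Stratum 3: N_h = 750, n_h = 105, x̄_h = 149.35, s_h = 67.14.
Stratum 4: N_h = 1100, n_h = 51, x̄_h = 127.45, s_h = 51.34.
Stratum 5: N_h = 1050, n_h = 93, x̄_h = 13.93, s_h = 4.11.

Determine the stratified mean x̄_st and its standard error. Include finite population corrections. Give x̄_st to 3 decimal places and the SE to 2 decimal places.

x̄_st ≈ 87.280, SE ≈ 2.28

x̄_st = Σ W_h x̄_h = (275·52.94 + 975·82.89 + 750·149.35 + 1100·127.45 + 1050·13.93)/4150 = 87.27958
V̂(x̄_st) = Σ W_h² (1 − n_h/N_h) s_h²/n_h, with W_h = N_h/N and N = 4150:
  stratum 1: (275/4150)²·(1 − 56/275)·13.73²/56 = 0.0117716
  stratum 2: (975/4150)²·(1 − 203/975)·47.99²/203 = 0.495828
  stratum 3: (750/4150)²·(1 − 105/750)·67.14²/105 = 1.20586
  stratum 4: (1100/4150)²·(1 − 51/1100)·51.34²/51 = 3.46269
  stratum 5: (1050/4150)²·(1 − 93/1050)·4.11²/93 = 0.0105976
V̂(x̄_st) = 5.18675
SE(x̄_st) = √5.18675 = 2.27744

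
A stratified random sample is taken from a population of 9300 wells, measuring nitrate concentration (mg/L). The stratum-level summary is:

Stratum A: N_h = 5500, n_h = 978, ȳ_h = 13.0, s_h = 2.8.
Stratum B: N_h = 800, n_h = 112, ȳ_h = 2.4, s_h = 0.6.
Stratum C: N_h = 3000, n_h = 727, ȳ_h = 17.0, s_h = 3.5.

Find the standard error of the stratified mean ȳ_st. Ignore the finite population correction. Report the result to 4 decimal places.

V̂(ȳ_st) = Σ W_h² s_h²/n_h, with W_h = N_h/N and N = 9300:
  stratum A: (5500/9300)²·2.8²/978 = 0.00280373
  stratum B: (800/9300)²·0.6²/112 = 2.37847e-05
  stratum C: (3000/9300)²·3.5²/727 = 0.00175339
V̂(ȳ_st) = 0.00458091
SE(ȳ_st) = √0.00458091 = 0.0676824

SE(ȳ_st) ≈ 0.0677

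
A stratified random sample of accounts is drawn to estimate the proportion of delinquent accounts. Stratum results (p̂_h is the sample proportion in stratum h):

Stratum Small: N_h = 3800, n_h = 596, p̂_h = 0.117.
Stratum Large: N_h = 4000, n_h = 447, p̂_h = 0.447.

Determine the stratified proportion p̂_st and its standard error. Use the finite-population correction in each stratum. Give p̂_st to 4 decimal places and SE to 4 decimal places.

p̂_st ≈ 0.2862, SE ≈ 0.0128

N = 7800; stratum weights W_h = N_h/N.
p̂_st = Σ W_h p̂_h = (3800·0.117 + 4000·0.447)/7800 = 0.28623
V̂(p̂_st) = Σ W_h² (1 − n_h/N_h) p̂_h(1−p̂_h)/(n_h−1):
  stratum Small: (3800/7800)²·(1 − 596/3800)·0.117·0.883/595 = 3.47469e-05
  stratum Large: (4000/7800)²·(1 − 447/4000)·0.447·0.553/446 = 0.000129468
V̂(p̂_st) = 0.000164215; SE = √V̂ = 0.0128147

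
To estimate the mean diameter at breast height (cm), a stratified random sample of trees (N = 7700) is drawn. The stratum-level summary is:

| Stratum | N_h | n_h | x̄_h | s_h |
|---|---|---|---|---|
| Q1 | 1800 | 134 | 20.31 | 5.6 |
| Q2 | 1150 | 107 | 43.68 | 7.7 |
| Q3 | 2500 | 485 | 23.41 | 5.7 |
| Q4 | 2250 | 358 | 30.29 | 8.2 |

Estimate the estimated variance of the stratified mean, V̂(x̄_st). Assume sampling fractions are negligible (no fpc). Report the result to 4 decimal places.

V̂(x̄_st) = Σ W_h² s_h²/n_h, with W_h = N_h/N and N = 7700:
  stratum Q1: (1800/7700)²·5.6²/134 = 0.0127889
  stratum Q2: (1150/7700)²·7.7²/107 = 0.0123598
  stratum Q3: (2500/7700)²·5.7²/485 = 0.00706166
  stratum Q4: (2250/7700)²·8.2²/358 = 0.0160372
V̂(x̄_st) = 0.0482476

V̂(x̄_st) ≈ 0.0482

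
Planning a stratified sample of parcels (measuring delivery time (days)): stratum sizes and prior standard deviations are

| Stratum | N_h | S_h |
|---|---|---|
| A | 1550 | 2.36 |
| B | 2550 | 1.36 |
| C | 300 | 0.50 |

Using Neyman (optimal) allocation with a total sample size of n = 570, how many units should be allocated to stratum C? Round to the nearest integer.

12

Neyman allocation: n_h = n · N_h S_h / Σ N_i S_i, with n = 570.
  stratum A: N_h·S_h = 1550·2.36 = 3658.00
  stratum B: N_h·S_h = 2550·1.36 = 3468.00
  stratum C: N_h·S_h = 300·0.50 = 150.00
Σ N_h S_h = 7276.00
n for stratum C = 570·150.00/7276.00 = 11.751 → 12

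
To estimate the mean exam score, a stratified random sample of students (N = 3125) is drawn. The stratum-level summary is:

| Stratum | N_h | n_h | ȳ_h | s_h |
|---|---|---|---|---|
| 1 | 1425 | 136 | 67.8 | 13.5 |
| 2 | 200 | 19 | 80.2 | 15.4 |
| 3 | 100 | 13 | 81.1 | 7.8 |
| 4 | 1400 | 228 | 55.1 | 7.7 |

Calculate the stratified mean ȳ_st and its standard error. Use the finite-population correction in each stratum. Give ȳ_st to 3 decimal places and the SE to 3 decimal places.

ȳ_st ≈ 63.330, SE ≈ 0.588

ȳ_st = Σ W_h ȳ_h = (1425·67.8 + 200·80.2 + 100·81.1 + 1400·55.1)/3125 = 63.32960
V̂(ȳ_st) = Σ W_h² (1 − n_h/N_h) s_h²/n_h, with W_h = N_h/N and N = 3125:
  stratum 1: (1425/3125)²·(1 − 136/1425)·13.5²/136 = 0.252056
  stratum 2: (200/3125)²·(1 − 19/200)·15.4²/19 = 0.0462697
  stratum 3: (100/3125)²·(1 − 13/100)·7.8²/13 = 0.00416932
  stratum 4: (1400/3125)²·(1 − 228/1400)·7.7²/228 = 0.043692
V̂(ȳ_st) = 0.346187
SE(ȳ_st) = √0.346187 = 0.588376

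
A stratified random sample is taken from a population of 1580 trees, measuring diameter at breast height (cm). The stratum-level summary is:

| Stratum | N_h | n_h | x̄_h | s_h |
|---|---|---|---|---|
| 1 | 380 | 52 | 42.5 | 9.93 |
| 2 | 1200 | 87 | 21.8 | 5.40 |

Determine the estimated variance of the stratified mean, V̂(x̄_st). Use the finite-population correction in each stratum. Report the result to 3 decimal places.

V̂(x̄_st) ≈ 0.274

V̂(x̄_st) = Σ W_h² (1 − n_h/N_h) s_h²/n_h, with W_h = N_h/N and N = 1580:
  stratum 1: (380/1580)²·(1 − 52/380)·9.93²/52 = 0.0946757
  stratum 2: (1200/1580)²·(1 − 87/1200)·5.40²/87 = 0.179321
V̂(x̄_st) = 0.273996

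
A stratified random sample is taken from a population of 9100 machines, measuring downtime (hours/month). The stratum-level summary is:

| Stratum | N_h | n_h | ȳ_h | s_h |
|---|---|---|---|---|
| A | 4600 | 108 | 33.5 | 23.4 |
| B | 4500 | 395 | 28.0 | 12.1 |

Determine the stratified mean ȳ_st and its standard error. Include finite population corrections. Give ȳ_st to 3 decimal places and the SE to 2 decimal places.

ȳ_st ≈ 30.780, SE ≈ 1.16

ȳ_st = Σ W_h ȳ_h = (4600·33.5 + 4500·28.0)/9100 = 30.78022
V̂(ȳ_st) = Σ W_h² (1 − n_h/N_h) s_h²/n_h, with W_h = N_h/N and N = 9100:
  stratum A: (4600/9100)²·(1 − 108/4600)·23.4²/108 = 1.26509
  stratum B: (4500/9100)²·(1 − 395/4500)·12.1²/395 = 0.0826831
V̂(ȳ_st) = 1.34778
SE(ȳ_st) = √1.34778 = 1.16094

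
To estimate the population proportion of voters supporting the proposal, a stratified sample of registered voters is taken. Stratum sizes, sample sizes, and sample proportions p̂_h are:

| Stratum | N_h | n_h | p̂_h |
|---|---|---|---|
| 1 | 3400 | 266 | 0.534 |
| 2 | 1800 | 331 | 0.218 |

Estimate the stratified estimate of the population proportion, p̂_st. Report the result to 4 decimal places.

p̂_st ≈ 0.4246

N = 5200; stratum weights W_h = N_h/N.
p̂_st = Σ W_h p̂_h = (3400·0.534 + 1800·0.218)/5200 = 0.42462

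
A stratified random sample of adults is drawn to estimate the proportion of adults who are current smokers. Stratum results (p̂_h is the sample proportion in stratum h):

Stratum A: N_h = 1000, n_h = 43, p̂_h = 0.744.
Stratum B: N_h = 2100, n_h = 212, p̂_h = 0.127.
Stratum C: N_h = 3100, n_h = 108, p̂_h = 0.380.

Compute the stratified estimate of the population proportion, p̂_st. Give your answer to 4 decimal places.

p̂_st ≈ 0.3530

N = 6200; stratum weights W_h = N_h/N.
p̂_st = Σ W_h p̂_h = (1000·0.744 + 2100·0.127 + 3100·0.380)/6200 = 0.35302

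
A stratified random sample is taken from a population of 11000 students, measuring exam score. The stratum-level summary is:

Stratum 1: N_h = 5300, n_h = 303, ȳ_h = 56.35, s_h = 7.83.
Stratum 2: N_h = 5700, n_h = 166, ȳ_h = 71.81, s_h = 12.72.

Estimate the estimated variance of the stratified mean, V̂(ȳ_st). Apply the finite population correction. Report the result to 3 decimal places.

V̂(ȳ_st) = Σ W_h² (1 − n_h/N_h) s_h²/n_h, with W_h = N_h/N and N = 11000:
  stratum 1: (5300/11000)²·(1 − 303/5300)·7.83²/303 = 0.0442875
  stratum 2: (5700/11000)²·(1 − 166/5700)·12.72²/166 = 0.254094
V̂(ȳ_st) = 0.298382

V̂(ȳ_st) ≈ 0.298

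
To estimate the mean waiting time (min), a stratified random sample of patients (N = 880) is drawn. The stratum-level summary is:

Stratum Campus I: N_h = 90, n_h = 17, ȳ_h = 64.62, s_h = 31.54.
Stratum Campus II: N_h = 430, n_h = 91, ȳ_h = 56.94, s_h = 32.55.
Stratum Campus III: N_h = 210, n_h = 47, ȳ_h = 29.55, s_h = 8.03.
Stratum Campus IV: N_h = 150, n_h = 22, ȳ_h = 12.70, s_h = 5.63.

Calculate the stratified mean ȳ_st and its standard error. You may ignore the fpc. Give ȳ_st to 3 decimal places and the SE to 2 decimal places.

ȳ_st ≈ 43.648, SE ≈ 1.87

ȳ_st = Σ W_h ȳ_h = (90·64.62 + 430·56.94 + 210·29.55 + 150·12.70)/880 = 43.64830
V̂(ȳ_st) = Σ W_h² s_h²/n_h, with W_h = N_h/N and N = 880:
  stratum Campus I: (90/880)²·31.54²/17 = 0.61206
  stratum Campus II: (430/880)²·32.55²/91 = 2.77992
  stratum Campus III: (210/880)²·8.03²/47 = 0.078128
  stratum Campus IV: (150/880)²·5.63²/22 = 0.0418612
V̂(ȳ_st) = 3.51197
SE(ȳ_st) = √3.51197 = 1.87402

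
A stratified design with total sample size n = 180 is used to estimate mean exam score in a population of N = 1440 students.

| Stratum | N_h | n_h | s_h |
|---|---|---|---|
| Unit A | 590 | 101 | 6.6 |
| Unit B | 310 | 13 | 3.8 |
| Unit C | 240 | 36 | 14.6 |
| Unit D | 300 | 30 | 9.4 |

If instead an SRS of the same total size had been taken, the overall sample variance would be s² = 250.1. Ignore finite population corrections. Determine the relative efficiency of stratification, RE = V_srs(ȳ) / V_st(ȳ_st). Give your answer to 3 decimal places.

V̂(ȳ_st) = Σ W_h² s_h²/n_h, with W_h = N_h/N and N = 1440:
  stratum Unit A: (590/1440)²·6.6²/101 = 0.0724012
  stratum Unit B: (310/1440)²·3.8²/13 = 0.0514781
  stratum Unit C: (240/1440)²·14.6²/36 = 0.164475
  stratum Unit D: (300/1440)²·9.4²/30 = 0.127836
V_st = 0.41619
V_srs = s²/n = 250.1/180 = 1.38944
Relative efficiency = V_srs / V_st = 1.38944/0.41619 = 3.3385

RE ≈ 3.338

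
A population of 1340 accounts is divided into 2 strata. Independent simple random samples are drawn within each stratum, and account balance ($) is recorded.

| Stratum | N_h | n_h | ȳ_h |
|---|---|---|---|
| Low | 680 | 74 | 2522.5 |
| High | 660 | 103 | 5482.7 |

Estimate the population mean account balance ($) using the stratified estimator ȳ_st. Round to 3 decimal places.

N = Σ N_h = 1340. Stratum weights W_h = N_h/N.
ȳ_st = (680·2522.5 + 660·5482.7) / 1340 = 3980.50896

ȳ_st ≈ 3980.509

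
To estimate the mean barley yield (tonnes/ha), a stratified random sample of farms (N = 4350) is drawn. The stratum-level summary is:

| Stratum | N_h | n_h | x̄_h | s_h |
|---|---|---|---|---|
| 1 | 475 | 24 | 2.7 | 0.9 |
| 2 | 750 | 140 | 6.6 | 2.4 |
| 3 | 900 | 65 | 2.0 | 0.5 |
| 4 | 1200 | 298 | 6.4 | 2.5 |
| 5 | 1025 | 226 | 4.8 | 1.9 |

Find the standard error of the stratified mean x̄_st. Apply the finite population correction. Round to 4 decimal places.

SE(x̄_st) ≈ 0.0585

V̂(x̄_st) = Σ W_h² (1 − n_h/N_h) s_h²/n_h, with W_h = N_h/N and N = 4350:
  stratum 1: (475/4350)²·(1 − 24/475)·0.9²/24 = 0.00038209
  stratum 2: (750/4350)²·(1 − 140/750)·2.4²/140 = 0.000994734
  stratum 3: (900/4350)²·(1 − 65/900)·0.5²/65 = 0.000152749
  stratum 4: (1200/4350)²·(1 − 298/1200)·2.5²/298 = 0.0011997
  stratum 5: (1025/4350)²·(1 − 226/1025)·1.9²/226 = 0.000691339
V̂(x̄_st) = 0.00342061
SE(x̄_st) = √0.00342061 = 0.058486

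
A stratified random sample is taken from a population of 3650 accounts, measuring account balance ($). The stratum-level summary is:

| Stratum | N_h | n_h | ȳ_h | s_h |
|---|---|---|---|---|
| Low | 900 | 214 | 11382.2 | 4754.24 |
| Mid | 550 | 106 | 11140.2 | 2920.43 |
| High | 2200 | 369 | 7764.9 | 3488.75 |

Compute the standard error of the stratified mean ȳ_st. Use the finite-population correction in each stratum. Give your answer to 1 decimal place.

SE(ȳ_st) ≈ 127.8

V̂(ȳ_st) = Σ W_h² (1 − n_h/N_h) s_h²/n_h, with W_h = N_h/N and N = 3650:
  stratum Low: (900/3650)²·(1 − 214/900)·4754.24²/214 = 4894.74
  stratum Mid: (550/3650)²·(1 − 106/550)·2920.43²/106 = 1474.85
  stratum High: (2200/3650)²·(1 − 369/2200)·3488.75²/369 = 9973.29
V̂(ȳ_st) = 16342.9
SE(ȳ_st) = √16342.9 = 127.839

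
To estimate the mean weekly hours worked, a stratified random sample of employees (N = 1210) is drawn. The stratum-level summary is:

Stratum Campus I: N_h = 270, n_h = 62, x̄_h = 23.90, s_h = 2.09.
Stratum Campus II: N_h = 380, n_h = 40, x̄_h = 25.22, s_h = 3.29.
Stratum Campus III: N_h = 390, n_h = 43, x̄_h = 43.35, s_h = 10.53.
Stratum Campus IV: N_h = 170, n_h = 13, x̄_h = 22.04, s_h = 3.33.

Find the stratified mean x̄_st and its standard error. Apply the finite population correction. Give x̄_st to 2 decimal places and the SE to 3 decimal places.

x̄_st ≈ 30.32, SE ≈ 0.530

x̄_st = Σ W_h x̄_h = (270·23.90 + 380·25.22 + 390·43.35 + 170·22.04)/1210 = 30.32223
V̂(x̄_st) = Σ W_h² (1 − n_h/N_h) s_h²/n_h, with W_h = N_h/N and N = 1210:
  stratum Campus I: (270/1210)²·(1 − 62/270)·2.09²/62 = 0.00270245
  stratum Campus II: (380/1210)²·(1 − 40/380)·3.29²/40 = 0.0238794
  stratum Campus III: (390/1210)²·(1 − 43/390)·10.53²/43 = 0.238348
  stratum Campus IV: (170/1210)²·(1 − 13/170)·3.33²/13 = 0.0155497
V̂(x̄_st) = 0.28048
SE(x̄_st) = √0.28048 = 0.529603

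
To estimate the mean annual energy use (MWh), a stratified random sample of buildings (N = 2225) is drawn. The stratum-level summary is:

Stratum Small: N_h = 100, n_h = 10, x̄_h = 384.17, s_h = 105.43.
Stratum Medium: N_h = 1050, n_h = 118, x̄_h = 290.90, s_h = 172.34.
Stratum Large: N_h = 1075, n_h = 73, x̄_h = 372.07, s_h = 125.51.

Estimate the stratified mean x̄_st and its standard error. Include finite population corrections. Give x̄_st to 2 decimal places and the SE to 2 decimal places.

x̄_st = Σ W_h x̄_h = (100·384.17 + 1050·290.90 + 1075·372.07)/2225 = 334.30888
V̂(x̄_st) = Σ W_h² (1 − n_h/N_h) s_h²/n_h, with W_h = N_h/N and N = 2225:
  stratum Small: (100/2225)²·(1 − 10/100)·105.43²/10 = 2.02074
  stratum Medium: (1050/2225)²·(1 − 118/1050)·172.34²/118 = 49.7548
  stratum Large: (1075/2225)²·(1 − 73/1075)·125.51²/73 = 46.9516
V̂(x̄_st) = 98.7271
SE(x̄_st) = √98.7271 = 9.93615

x̄_st ≈ 334.31, SE ≈ 9.94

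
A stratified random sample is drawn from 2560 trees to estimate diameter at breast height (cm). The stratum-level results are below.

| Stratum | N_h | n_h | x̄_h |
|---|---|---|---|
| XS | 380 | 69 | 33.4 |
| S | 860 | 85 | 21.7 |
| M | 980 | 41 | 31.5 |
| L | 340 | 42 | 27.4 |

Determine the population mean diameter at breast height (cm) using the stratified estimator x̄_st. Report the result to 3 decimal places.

N = Σ N_h = 2560. Stratum weights W_h = N_h/N.
x̄_st = (380·33.4 + 860·21.7 + 980·31.5 + 340·27.4) / 2560 = 27.94531

x̄_st ≈ 27.945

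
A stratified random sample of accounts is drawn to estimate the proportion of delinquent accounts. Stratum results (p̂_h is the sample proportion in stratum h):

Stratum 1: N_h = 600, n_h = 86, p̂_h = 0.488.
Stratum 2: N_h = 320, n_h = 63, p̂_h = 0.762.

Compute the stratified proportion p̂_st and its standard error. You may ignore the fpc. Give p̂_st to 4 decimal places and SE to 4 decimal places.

N = 920; stratum weights W_h = N_h/N.
p̂_st = Σ W_h p̂_h = (600·0.488 + 320·0.762)/920 = 0.58330
V̂(p̂_st) = Σ W_h² p̂_h(1−p̂_h)/(n_h−1):
  stratum 1: (600/920)²·0.488·0.512/85 = 0.00125025
  stratum 2: (320/920)²·0.762·0.238/62 = 0.000353887
V̂(p̂_st) = 0.00160414; SE = √V̂ = 0.0400517

p̂_st ≈ 0.5833, SE ≈ 0.0401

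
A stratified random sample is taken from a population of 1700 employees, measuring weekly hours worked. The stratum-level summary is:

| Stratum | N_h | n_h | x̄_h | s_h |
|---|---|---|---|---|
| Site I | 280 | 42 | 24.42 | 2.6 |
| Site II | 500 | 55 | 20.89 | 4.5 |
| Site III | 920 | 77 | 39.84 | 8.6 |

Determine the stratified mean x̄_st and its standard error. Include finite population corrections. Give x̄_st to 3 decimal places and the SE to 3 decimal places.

x̄_st ≈ 31.727, SE ≈ 0.538

x̄_st = Σ W_h x̄_h = (280·24.42 + 500·20.89 + 920·39.84)/1700 = 31.72671
V̂(x̄_st) = Σ W_h² (1 − n_h/N_h) s_h²/n_h, with W_h = N_h/N and N = 1700:
  stratum Site I: (280/1700)²·(1 − 42/280)·2.6²/42 = 0.00371137
  stratum Site II: (500/1700)²·(1 − 55/500)·4.5²/55 = 0.0283462
  stratum Site III: (920/1700)²·(1 − 77/920)·8.6²/77 = 0.257765
V̂(x̄_st) = 0.289822
SE(x̄_st) = √0.289822 = 0.538352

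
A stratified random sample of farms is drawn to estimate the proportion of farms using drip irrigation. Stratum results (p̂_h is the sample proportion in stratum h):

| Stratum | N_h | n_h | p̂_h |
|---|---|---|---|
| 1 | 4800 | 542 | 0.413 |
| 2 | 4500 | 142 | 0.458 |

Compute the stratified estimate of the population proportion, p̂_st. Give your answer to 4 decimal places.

N = 9300; stratum weights W_h = N_h/N.
p̂_st = Σ W_h p̂_h = (4800·0.413 + 4500·0.458)/9300 = 0.43477

p̂_st ≈ 0.4348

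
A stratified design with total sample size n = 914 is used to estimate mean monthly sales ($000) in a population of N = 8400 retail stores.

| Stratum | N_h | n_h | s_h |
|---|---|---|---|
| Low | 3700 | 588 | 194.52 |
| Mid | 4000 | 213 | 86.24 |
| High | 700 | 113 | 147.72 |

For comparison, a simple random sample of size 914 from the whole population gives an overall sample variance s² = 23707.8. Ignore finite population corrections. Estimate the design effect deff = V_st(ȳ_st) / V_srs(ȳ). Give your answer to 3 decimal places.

deff ≈ 0.838

V̂(ȳ_st) = Σ W_h² s_h²/n_h, with W_h = N_h/N and N = 8400:
  stratum Low: (3700/8400)²·194.52²/588 = 12.4852
  stratum Mid: (4000/8400)²·86.24²/213 = 7.9177
  stratum High: (700/8400)²·147.72²/113 = 1.34103
V_st = 21.7439
V_srs = s²/n = 23707.8/914 = 25.9385
deff = V_st / V_srs = 21.7439/25.9385 = 0.8383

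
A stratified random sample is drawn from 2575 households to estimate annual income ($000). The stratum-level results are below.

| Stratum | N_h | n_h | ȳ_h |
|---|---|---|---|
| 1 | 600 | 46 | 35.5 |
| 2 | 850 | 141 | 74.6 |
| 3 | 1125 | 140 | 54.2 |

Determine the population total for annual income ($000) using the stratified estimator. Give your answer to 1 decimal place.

τ̂_st ≈ 145685.0

τ̂_st = Σ N_h ȳ_h = 600·35.5 + 850·74.6 + 1125·54.2 = 145685.0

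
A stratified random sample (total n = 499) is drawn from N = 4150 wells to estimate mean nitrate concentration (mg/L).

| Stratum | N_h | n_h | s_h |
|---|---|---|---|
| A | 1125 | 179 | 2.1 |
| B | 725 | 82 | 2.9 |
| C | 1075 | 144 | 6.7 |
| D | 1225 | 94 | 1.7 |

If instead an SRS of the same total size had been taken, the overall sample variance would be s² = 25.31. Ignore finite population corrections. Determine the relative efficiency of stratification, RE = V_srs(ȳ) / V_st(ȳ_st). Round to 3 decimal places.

RE ≈ 1.777

V̂(ȳ_st) = Σ W_h² s_h²/n_h, with W_h = N_h/N and N = 4150:
  stratum A: (1125/4150)²·2.1²/179 = 0.00181048
  stratum B: (725/4150)²·2.9²/82 = 0.00313013
  stratum C: (1075/4150)²·6.7²/144 = 0.0209174
  stratum D: (1225/4150)²·1.7²/94 = 0.00267884
V_st = 0.0285369
V_srs = s²/n = 25.31/499 = 0.0507214
Relative efficiency = V_srs / V_st = 0.0507214/0.0285369 = 1.7774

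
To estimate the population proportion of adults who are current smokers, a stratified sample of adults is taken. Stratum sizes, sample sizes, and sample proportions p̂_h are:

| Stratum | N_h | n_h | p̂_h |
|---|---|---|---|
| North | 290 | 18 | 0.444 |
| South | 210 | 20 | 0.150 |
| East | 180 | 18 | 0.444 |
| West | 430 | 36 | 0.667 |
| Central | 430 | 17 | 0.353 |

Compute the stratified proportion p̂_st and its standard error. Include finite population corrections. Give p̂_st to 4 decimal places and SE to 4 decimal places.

N = 1540; stratum weights W_h = N_h/N.
p̂_st = Σ W_h p̂_h = (290·0.444 + 210·0.150 + 180·0.444 + 430·0.667 + 430·0.353)/1540 = 0.44077
V̂(p̂_st) = Σ W_h² (1 − n_h/N_h) p̂_h(1−p̂_h)/(n_h−1):
  stratum North: (290/1540)²·(1 − 18/290)·0.444·0.556/17 = 0.000482986
  stratum South: (210/1540)²·(1 − 20/210)·0.150·0.850/19 = 0.000112898
  stratum East: (180/1540)²·(1 − 18/180)·0.444·0.556/17 = 0.000178548
  stratum West: (430/1540)²·(1 − 36/430)·0.667·0.333/35 = 0.000453341
  stratum Central: (430/1540)²·(1 − 17/430)·0.353·0.647/16 = 0.0010689
V̂(p̂_st) = 0.00229667; SE = √V̂ = 0.0479236

p̂_st ≈ 0.4408, SE ≈ 0.0479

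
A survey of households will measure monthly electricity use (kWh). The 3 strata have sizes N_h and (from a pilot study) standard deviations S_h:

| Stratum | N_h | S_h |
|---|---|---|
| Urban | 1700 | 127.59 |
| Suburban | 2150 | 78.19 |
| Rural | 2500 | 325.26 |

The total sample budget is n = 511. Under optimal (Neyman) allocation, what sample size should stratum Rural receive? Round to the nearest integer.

347

Neyman allocation: n_h = n · N_h S_h / Σ N_i S_i, with n = 511.
  stratum Urban: N_h·S_h = 1700·127.59 = 216903.00
  stratum Suburban: N_h·S_h = 2150·78.19 = 168108.50
  stratum Rural: N_h·S_h = 2500·325.26 = 813150.00
Σ N_h S_h = 1198161.50
n for stratum Rural = 511·813150.00/1198161.50 = 346.798 → 347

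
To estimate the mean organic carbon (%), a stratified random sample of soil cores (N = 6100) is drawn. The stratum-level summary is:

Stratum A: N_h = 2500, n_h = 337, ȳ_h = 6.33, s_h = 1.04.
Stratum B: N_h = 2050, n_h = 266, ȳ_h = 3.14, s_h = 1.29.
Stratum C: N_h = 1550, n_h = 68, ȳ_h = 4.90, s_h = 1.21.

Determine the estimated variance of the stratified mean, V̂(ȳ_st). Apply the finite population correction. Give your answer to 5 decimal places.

V̂(ȳ_st) ≈ 0.00241

V̂(ȳ_st) = Σ W_h² (1 − n_h/N_h) s_h²/n_h, with W_h = N_h/N and N = 6100:
  stratum A: (2500/6100)²·(1 − 337/2500)·1.04²/337 = 0.000466416
  stratum B: (2050/6100)²·(1 − 266/2050)·1.29²/266 = 0.000614875
  stratum C: (1550/6100)²·(1 − 68/1550)·1.21²/68 = 0.00132917
V̂(ȳ_st) = 0.00241047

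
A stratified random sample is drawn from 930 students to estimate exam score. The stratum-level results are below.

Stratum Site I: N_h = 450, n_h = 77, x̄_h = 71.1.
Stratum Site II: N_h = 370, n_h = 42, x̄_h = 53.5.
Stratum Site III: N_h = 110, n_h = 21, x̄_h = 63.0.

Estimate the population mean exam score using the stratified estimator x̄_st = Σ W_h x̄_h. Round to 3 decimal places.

x̄_st ≈ 63.140

N = Σ N_h = 930. Stratum weights W_h = N_h/N.
x̄_st = (450·71.1 + 370·53.5 + 110·63.0) / 930 = 63.13978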